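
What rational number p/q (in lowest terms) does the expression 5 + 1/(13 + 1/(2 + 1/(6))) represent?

888/175

Build up convergents one term at a time:
a_0 = 5: 5/1
a_1 = 13: 66/13
a_2 = 2: 137/27
a_3 = 6: 888/175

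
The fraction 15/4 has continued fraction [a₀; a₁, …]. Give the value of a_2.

3

15 ÷ 4 → quotient 3, remainder 3
4 ÷ 3 → quotient 1, remainder 1
3 ÷ 1 → quotient 3, remainder 0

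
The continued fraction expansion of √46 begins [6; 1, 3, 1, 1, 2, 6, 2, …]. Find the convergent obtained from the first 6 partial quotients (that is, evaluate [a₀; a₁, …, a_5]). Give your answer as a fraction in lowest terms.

Start with 2.
1 + 1/(2/1) = 1 + 1/2 = 3/2
1 + 1/(3/2) = 1 + 2/3 = 5/3
3 + 1/(5/3) = 3 + 3/5 = 18/5
1 + 1/(18/5) = 1 + 5/18 = 23/18
6 + 1/(23/18) = 6 + 18/23 = 156/23

156/23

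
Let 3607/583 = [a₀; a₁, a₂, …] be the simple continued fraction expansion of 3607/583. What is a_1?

5

Repeatedly divide and take the remainder:
⌊3607/583⌋ = 6, remainder 109
⌊583/109⌋ = 5, remainder 38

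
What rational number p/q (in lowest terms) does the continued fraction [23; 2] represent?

47/2

Start with 2.
23 + 1/(2/1) = 23 + 1/2 = 47/2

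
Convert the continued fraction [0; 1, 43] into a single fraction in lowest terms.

43/44

Use the convergent recurrence hₖ = aₖ·hₖ₋₁ + hₖ₋₂ (and likewise for the denominators kₖ):
a_0 = 0: 0/1
a_1 = 1: 1/1
a_2 = 43: 43/44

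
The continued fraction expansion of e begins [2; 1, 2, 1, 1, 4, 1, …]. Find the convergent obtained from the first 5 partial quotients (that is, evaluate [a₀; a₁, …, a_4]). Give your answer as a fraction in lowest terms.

19/7

a_0 = 2: 2/1
a_1 = 1: 3/1
a_2 = 2: 8/3
a_3 = 1: 11/4
a_4 = 1: 19/7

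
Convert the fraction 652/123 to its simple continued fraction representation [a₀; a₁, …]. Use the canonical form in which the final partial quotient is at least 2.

[5; 3, 3, 12]

Apply division with remainder until the remainder is 0:
652 = 5·123 + 37, so a_0 = 5
123 = 3·37 + 12, so a_1 = 3
37 = 3·12 + 1, so a_2 = 3
12 = 12·1 + 0, so a_3 = 12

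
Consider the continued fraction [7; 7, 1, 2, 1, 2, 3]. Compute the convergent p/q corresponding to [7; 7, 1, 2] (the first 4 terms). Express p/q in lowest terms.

Start with 2.
1 + 1/(2/1) = 1 + 1/2 = 3/2
7 + 1/(3/2) = 7 + 2/3 = 23/3
7 + 1/(23/3) = 7 + 3/23 = 164/23

164/23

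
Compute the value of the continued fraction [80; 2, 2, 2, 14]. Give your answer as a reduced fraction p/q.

13912/173

Start with 14.
2 + 1/(14/1) = 2 + 1/14 = 29/14
2 + 1/(29/14) = 2 + 14/29 = 72/29
2 + 1/(72/29) = 2 + 29/72 = 173/72
80 + 1/(173/72) = 80 + 72/173 = 13912/173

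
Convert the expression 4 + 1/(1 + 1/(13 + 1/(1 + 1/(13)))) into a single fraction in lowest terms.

1031/209

a_0 = 4: 4/1
a_1 = 1: 5/1
a_2 = 13: 69/14
a_3 = 1: 74/15
a_4 = 13: 1031/209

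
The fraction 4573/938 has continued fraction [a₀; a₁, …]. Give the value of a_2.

7

4573 ÷ 938 → quotient 4, remainder 821
938 ÷ 821 → quotient 1, remainder 117
821 ÷ 117 → quotient 7, remainder 2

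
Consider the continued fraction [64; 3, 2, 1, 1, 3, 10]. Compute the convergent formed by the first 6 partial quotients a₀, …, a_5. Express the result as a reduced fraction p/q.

a_0 = 64: 64/1
a_1 = 3: 193/3
a_2 = 2: 450/7
a_3 = 1: 643/10
a_4 = 1: 1093/17
a_5 = 3: 3922/61

3922/61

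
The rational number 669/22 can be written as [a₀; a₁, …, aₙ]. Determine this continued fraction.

Repeatedly divide and take the remainder:
⌊669/22⌋ = 30, remainder 9
⌊22/9⌋ = 2, remainder 4
⌊9/4⌋ = 2, remainder 1
⌊4/1⌋ = 4, remainder 0

[30; 2, 2, 4]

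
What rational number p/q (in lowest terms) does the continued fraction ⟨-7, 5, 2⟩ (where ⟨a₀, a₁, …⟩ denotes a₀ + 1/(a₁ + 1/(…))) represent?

Work from the innermost term outward:
Start with 2.
5 + 1/(2/1) = 5 + 1/2 = 11/2
-7 + 1/(11/2) = -7 + 2/11 = -75/11

-75/11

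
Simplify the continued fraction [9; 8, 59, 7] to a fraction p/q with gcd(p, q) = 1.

Collapse the nested fraction from the inside out:
Start with 7.
59 + 1/(7/1) = 59 + 1/7 = 414/7
8 + 1/(414/7) = 8 + 7/414 = 3319/414
9 + 1/(3319/414) = 9 + 414/3319 = 30285/3319

30285/3319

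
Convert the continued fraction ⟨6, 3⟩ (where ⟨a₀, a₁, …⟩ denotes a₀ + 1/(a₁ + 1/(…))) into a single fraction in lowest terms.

Build up convergents one term at a time:
a_0 = 6: 6/1
a_1 = 3: 19/3

19/3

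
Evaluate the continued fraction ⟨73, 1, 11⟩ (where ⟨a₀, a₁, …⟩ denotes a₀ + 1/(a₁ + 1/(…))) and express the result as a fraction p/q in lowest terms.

Use the convergent recurrence hₖ = aₖ·hₖ₋₁ + hₖ₋₂ (and likewise for the denominators kₖ):
a_0 = 73: 73/1
a_1 = 1: 74/1
a_2 = 11: 887/12

887/12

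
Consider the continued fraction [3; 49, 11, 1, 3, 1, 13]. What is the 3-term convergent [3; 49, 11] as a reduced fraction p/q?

Use the convergent recurrence hₖ = aₖ·hₖ₋₁ + hₖ₋₂ (and likewise for the denominators kₖ):
a_0 = 3: 3/1
a_1 = 49: 148/49
a_2 = 11: 1631/540

1631/540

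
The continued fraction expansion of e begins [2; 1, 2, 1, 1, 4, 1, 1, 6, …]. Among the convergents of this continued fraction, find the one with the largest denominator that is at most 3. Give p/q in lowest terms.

8/3

a_0 = 2: 2/1  (≤ bound)
a_1 = 1: 3/1  (≤ bound)
a_2 = 2: 8/3  (≤ bound)
a_3 = 1: 11/4  (> 3, stop)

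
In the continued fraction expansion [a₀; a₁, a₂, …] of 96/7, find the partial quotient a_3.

2

⌊96/7⌋ = 13, remainder 5
⌊7/5⌋ = 1, remainder 2
⌊5/2⌋ = 2, remainder 1
⌊2/1⌋ = 2, remainder 0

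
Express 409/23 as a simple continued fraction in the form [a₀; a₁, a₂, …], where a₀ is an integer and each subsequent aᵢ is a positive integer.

409 ÷ 23 → quotient 17, remainder 18
23 ÷ 18 → quotient 1, remainder 5
18 ÷ 5 → quotient 3, remainder 3
5 ÷ 3 → quotient 1, remainder 2
3 ÷ 2 → quotient 1, remainder 1
2 ÷ 1 → quotient 2, remainder 0

[17; 1, 3, 1, 1, 2]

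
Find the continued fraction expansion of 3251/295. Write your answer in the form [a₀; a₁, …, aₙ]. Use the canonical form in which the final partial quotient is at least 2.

Run the Euclidean algorithm, recording each quotient:
3251 = 11·295 + 6, so a_0 = 11
295 = 49·6 + 1, so a_1 = 49
6 = 6·1 + 0, so a_2 = 6

[11; 49, 6]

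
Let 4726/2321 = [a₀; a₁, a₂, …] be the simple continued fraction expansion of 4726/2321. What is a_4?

⌊4726/2321⌋ = 2, remainder 84
⌊2321/84⌋ = 27, remainder 53
⌊84/53⌋ = 1, remainder 31
⌊53/31⌋ = 1, remainder 22
⌊31/22⌋ = 1, remainder 9

1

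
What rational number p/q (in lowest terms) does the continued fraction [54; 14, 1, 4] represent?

4001/74

Collapse the nested fraction from the inside out:
Start with 4.
1 + 1/(4/1) = 1 + 1/4 = 5/4
14 + 1/(5/4) = 14 + 4/5 = 74/5
54 + 1/(74/5) = 54 + 5/74 = 4001/74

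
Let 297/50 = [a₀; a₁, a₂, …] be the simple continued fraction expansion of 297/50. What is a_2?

15

297 = 5·50 + 47, so a_0 = 5
50 = 1·47 + 3, so a_1 = 1
47 = 15·3 + 2, so a_2 = 15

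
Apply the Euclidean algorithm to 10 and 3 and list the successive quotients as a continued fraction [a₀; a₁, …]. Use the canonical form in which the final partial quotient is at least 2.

10 ÷ 3 → quotient 3, remainder 1
3 ÷ 1 → quotient 3, remainder 0

[3; 3]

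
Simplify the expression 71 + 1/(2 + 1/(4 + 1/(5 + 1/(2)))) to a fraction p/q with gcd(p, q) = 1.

Use the convergent recurrence hₖ = aₖ·hₖ₋₁ + hₖ₋₂ (and likewise for the denominators kₖ):
a_0 = 71: 71/1
a_1 = 2: 143/2
a_2 = 4: 643/9
a_3 = 5: 3358/47
a_4 = 2: 7359/103

7359/103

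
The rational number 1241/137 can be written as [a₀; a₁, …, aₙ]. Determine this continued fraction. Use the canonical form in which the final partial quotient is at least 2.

[9; 17, 8]

1241 = 9·137 + 8, so a_0 = 9
137 = 17·8 + 1, so a_1 = 17
8 = 8·1 + 0, so a_2 = 8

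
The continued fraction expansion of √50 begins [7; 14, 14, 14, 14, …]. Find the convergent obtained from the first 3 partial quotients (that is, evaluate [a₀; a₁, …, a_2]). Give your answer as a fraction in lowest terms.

Start with 14.
14 + 1/(14/1) = 14 + 1/14 = 197/14
7 + 1/(197/14) = 7 + 14/197 = 1393/197

1393/197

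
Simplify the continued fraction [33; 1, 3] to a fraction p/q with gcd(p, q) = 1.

135/4

Start with 3.
1 + 1/(3/1) = 1 + 1/3 = 4/3
33 + 1/(4/3) = 33 + 3/4 = 135/4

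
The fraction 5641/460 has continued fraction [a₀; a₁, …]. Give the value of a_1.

⌊5641/460⌋ = 12, remainder 121
⌊460/121⌋ = 3, remainder 97

3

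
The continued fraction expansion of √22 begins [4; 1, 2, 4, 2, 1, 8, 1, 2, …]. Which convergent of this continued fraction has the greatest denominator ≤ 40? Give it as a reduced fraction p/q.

a_0 = 4: 4/1  (≤ bound)
a_1 = 1: 5/1  (≤ bound)
a_2 = 2: 14/3  (≤ bound)
a_3 = 4: 61/13  (≤ bound)
a_4 = 2: 136/29  (≤ bound)
a_5 = 1: 197/42  (> 40, stop)

136/29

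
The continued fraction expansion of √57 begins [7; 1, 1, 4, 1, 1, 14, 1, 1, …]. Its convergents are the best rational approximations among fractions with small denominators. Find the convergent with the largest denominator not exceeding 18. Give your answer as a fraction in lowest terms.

83/11

List convergents until the denominator exceeds the bound:
a_0 = 7: 7/1  (≤ bound)
a_1 = 1: 8/1  (≤ bound)
a_2 = 1: 15/2  (≤ bound)
a_3 = 4: 68/9  (≤ bound)
a_4 = 1: 83/11  (≤ bound)
a_5 = 1: 151/20  (> 18, stop)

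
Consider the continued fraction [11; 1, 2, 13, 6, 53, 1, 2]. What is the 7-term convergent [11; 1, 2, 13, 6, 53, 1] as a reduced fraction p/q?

153665/13162

Start with 1.
53 + 1/(1/1) = 53 + 1/1 = 54/1
6 + 1/(54/1) = 6 + 1/54 = 325/54
13 + 1/(325/54) = 13 + 54/325 = 4279/325
2 + 1/(4279/325) = 2 + 325/4279 = 8883/4279
1 + 1/(8883/4279) = 1 + 4279/8883 = 13162/8883
11 + 1/(13162/8883) = 11 + 8883/13162 = 153665/13162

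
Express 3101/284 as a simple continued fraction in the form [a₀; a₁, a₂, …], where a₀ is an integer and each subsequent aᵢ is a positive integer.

[10; 1, 11, 2, 1, 7]

Apply division with remainder until the remainder is 0:
3101 ÷ 284 → quotient 10, remainder 261
284 ÷ 261 → quotient 1, remainder 23
261 ÷ 23 → quotient 11, remainder 8
23 ÷ 8 → quotient 2, remainder 7
8 ÷ 7 → quotient 1, remainder 1
7 ÷ 1 → quotient 7, remainder 0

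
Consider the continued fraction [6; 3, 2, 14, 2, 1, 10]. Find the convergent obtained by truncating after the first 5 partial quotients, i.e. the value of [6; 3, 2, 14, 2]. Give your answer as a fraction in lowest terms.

Start with 2.
14 + 1/(2/1) = 14 + 1/2 = 29/2
2 + 1/(29/2) = 2 + 2/29 = 60/29
3 + 1/(60/29) = 3 + 29/60 = 209/60
6 + 1/(209/60) = 6 + 60/209 = 1314/209

1314/209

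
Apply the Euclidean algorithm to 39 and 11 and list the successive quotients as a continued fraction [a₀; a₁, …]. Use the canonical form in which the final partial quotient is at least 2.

[3; 1, 1, 5]

39 ÷ 11 → quotient 3, remainder 6
11 ÷ 6 → quotient 1, remainder 5
6 ÷ 5 → quotient 1, remainder 1
5 ÷ 1 → quotient 5, remainder 0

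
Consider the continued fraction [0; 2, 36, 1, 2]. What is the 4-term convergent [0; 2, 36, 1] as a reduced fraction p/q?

a_0 = 0: 0/1
a_1 = 2: 1/2
a_2 = 36: 36/73
a_3 = 1: 37/75

37/75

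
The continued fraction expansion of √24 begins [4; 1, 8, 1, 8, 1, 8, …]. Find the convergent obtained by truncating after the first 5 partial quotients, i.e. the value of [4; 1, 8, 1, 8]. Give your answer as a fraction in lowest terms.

a_0 = 4: 4/1
a_1 = 1: 5/1
a_2 = 8: 44/9
a_3 = 1: 49/10
a_4 = 8: 436/89

436/89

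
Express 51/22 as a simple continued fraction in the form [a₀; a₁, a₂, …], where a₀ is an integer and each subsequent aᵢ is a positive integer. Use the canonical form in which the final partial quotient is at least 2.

Repeatedly divide and take the remainder:
51 = 2·22 + 7, so a_0 = 2
22 = 3·7 + 1, so a_1 = 3
7 = 7·1 + 0, so a_2 = 7

[2; 3, 7]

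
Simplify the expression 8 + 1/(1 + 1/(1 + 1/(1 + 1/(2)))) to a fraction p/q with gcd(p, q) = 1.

a_0 = 8: 8/1
a_1 = 1: 9/1
a_2 = 1: 17/2
a_3 = 1: 26/3
a_4 = 2: 69/8

69/8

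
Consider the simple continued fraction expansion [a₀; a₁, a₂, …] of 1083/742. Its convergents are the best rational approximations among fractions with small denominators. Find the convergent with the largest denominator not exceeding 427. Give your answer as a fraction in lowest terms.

343/235

List convergents until the denominator exceeds the bound:
a_0 = 1: 1/1  (≤ bound)
a_1 = 2: 3/2  (≤ bound)
a_2 = 5: 16/11  (≤ bound)
a_3 = 1: 19/13  (≤ bound)
a_4 = 2: 54/37  (≤ bound)
a_5 = 6: 343/235  (≤ bound)
a_6 = 3: 1083/742  (> 427, stop)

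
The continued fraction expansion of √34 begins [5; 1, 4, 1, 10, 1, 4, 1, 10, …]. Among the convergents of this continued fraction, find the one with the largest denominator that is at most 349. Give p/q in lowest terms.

2035/349

List convergents until the denominator exceeds the bound:
a_0 = 5: 5/1  (≤ bound)
a_1 = 1: 6/1  (≤ bound)
a_2 = 4: 29/5  (≤ bound)
a_3 = 1: 35/6  (≤ bound)
a_4 = 10: 379/65  (≤ bound)
a_5 = 1: 414/71  (≤ bound)
a_6 = 4: 2035/349  (≤ bound)
a_7 = 1: 2449/420  (> 349, stop)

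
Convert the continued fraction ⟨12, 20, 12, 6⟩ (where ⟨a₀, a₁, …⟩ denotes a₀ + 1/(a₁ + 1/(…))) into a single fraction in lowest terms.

Build up convergents one term at a time:
a_0 = 12: 12/1
a_1 = 20: 241/20
a_2 = 12: 2904/241
a_3 = 6: 17665/1466

17665/1466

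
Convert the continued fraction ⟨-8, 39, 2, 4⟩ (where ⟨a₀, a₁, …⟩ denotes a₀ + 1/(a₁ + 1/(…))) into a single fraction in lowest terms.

Starting at the tail and folding back:
Start with 4.
2 + 1/(4/1) = 2 + 1/4 = 9/4
39 + 1/(9/4) = 39 + 4/9 = 355/9
-8 + 1/(355/9) = -8 + 9/355 = -2831/355

-2831/355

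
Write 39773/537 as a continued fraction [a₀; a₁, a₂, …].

[74; 15, 2, 1, 11]

Repeatedly divide and take the remainder:
39773 ÷ 537 → quotient 74, remainder 35
537 ÷ 35 → quotient 15, remainder 12
35 ÷ 12 → quotient 2, remainder 11
12 ÷ 11 → quotient 1, remainder 1
11 ÷ 1 → quotient 11, remainder 0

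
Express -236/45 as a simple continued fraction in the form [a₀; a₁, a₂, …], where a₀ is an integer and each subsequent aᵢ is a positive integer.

[-6; 1, 3, 11]

-236 = -6·45 + 34, so a_0 = -6
45 = 1·34 + 11, so a_1 = 1
34 = 3·11 + 1, so a_2 = 3
11 = 11·1 + 0, so a_3 = 11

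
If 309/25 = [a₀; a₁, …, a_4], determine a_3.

⌊309/25⌋ = 12, remainder 9
⌊25/9⌋ = 2, remainder 7
⌊9/7⌋ = 1, remainder 2
⌊7/2⌋ = 3, remainder 1

3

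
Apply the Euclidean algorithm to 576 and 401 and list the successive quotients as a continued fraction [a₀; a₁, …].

[1; 2, 3, 2, 3, 7]

Apply division with remainder until the remainder is 0:
576 ÷ 401 → quotient 1, remainder 175
401 ÷ 175 → quotient 2, remainder 51
175 ÷ 51 → quotient 3, remainder 22
51 ÷ 22 → quotient 2, remainder 7
22 ÷ 7 → quotient 3, remainder 1
7 ÷ 1 → quotient 7, remainder 0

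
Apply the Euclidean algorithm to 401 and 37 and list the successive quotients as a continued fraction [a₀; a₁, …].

[10; 1, 5, 6]

⌊401/37⌋ = 10, remainder 31
⌊37/31⌋ = 1, remainder 6
⌊31/6⌋ = 5, remainder 1
⌊6/1⌋ = 6, remainder 0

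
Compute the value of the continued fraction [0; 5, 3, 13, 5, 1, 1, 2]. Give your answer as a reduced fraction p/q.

1135/6044

Compute successive convergents:
a_0 = 0: 0/1
a_1 = 5: 1/5
a_2 = 3: 3/16
a_3 = 13: 40/213
a_4 = 5: 203/1081
a_5 = 1: 243/1294
a_6 = 1: 446/2375
a_7 = 2: 1135/6044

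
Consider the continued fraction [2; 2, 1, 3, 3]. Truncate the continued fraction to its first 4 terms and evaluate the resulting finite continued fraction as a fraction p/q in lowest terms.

26/11

Build up convergents one term at a time:
a_0 = 2: 2/1
a_1 = 2: 5/2
a_2 = 1: 7/3
a_3 = 3: 26/11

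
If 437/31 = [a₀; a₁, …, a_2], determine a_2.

3

Run the Euclidean algorithm, recording each quotient:
437 = 14·31 + 3, so a_0 = 14
31 = 10·3 + 1, so a_1 = 10
3 = 3·1 + 0, so a_2 = 3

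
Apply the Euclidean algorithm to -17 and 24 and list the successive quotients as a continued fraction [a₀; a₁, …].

[-1; 3, 2, 3]

Run the Euclidean algorithm, recording each quotient:
-17 = -1·24 + 7, so a_0 = -1
24 = 3·7 + 3, so a_1 = 3
7 = 2·3 + 1, so a_2 = 2
3 = 3·1 + 0, so a_3 = 3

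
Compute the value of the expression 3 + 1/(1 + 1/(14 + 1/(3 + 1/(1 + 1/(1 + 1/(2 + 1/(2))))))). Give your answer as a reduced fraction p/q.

Start with 2.
2 + 1/(2/1) = 2 + 1/2 = 5/2
1 + 1/(5/2) = 1 + 2/5 = 7/5
1 + 1/(7/5) = 1 + 5/7 = 12/7
3 + 1/(12/7) = 3 + 7/12 = 43/12
14 + 1/(43/12) = 14 + 12/43 = 614/43
1 + 1/(614/43) = 1 + 43/614 = 657/614
3 + 1/(657/614) = 3 + 614/657 = 2585/657

2585/657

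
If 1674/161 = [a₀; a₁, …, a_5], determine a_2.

Run the Euclidean algorithm, recording each quotient:
⌊1674/161⌋ = 10, remainder 64
⌊161/64⌋ = 2, remainder 33
⌊64/33⌋ = 1, remainder 31

1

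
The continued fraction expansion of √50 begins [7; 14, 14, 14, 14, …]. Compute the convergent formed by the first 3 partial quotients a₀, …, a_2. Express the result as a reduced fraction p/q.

Build up convergents one term at a time:
a_0 = 7: 7/1
a_1 = 14: 99/14
a_2 = 14: 1393/197

1393/197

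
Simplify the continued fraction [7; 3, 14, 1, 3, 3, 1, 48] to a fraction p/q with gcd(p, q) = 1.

a_0 = 7: 7/1
a_1 = 3: 22/3
a_2 = 14: 315/43
a_3 = 1: 337/46
a_4 = 3: 1326/181
a_5 = 3: 4315/589
a_6 = 1: 5641/770
a_7 = 48: 275083/37549

275083/37549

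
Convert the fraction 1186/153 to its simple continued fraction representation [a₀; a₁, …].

[7; 1, 3, 38]

1186 = 7·153 + 115, so a_0 = 7
153 = 1·115 + 38, so a_1 = 1
115 = 3·38 + 1, so a_2 = 3
38 = 38·1 + 0, so a_3 = 38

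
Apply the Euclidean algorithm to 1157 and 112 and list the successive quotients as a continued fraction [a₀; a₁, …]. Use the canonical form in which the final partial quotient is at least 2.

[10; 3, 37]

⌊1157/112⌋ = 10, remainder 37
⌊112/37⌋ = 3, remainder 1
⌊37/1⌋ = 37, remainder 0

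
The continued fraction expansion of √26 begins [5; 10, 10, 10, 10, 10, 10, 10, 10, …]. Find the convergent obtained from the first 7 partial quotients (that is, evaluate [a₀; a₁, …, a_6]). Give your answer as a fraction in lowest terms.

Compute successive convergents:
a_0 = 5: 5/1
a_1 = 10: 51/10
a_2 = 10: 515/101
a_3 = 10: 5201/1020
a_4 = 10: 52525/10301
a_5 = 10: 530451/104030
a_6 = 10: 5357035/1050601

5357035/1050601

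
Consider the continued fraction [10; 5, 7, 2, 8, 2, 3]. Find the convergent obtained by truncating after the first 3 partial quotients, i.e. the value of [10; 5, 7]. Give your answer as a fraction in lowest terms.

367/36

Work from the innermost term outward:
Start with 7.
5 + 1/(7/1) = 5 + 1/7 = 36/7
10 + 1/(36/7) = 10 + 7/36 = 367/36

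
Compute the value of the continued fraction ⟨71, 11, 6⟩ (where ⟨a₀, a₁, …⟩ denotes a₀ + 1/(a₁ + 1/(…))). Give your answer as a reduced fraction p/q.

Work from the innermost term outward:
Start with 6.
11 + 1/(6/1) = 11 + 1/6 = 67/6
71 + 1/(67/6) = 71 + 6/67 = 4763/67

4763/67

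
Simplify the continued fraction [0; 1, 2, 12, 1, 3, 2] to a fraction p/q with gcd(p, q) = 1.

a_0 = 0: 0/1
a_1 = 1: 1/1
a_2 = 2: 2/3
a_3 = 12: 25/37
a_4 = 1: 27/40
a_5 = 3: 106/157
a_6 = 2: 239/354

239/354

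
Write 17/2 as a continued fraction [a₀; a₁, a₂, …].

Apply division with remainder until the remainder is 0:
17 = 8·2 + 1, so a_0 = 8
2 = 2·1 + 0, so a_1 = 2

[8; 2]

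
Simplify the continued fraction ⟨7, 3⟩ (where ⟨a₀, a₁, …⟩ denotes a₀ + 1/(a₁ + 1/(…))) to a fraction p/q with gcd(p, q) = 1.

22/3

Collapse the nested fraction from the inside out:
Start with 3.
7 + 1/(3/1) = 7 + 1/3 = 22/3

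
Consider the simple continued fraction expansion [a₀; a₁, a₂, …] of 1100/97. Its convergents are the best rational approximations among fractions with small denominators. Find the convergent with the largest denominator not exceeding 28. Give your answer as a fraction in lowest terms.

34/3

a_0 = 11: 11/1  (≤ bound)
a_1 = 2: 23/2  (≤ bound)
a_2 = 1: 34/3  (≤ bound)
a_3 = 15: 533/47  (> 28, stop)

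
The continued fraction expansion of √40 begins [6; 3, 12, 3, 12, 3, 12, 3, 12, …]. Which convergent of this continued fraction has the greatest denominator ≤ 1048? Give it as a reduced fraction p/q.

721/114

List convergents until the denominator exceeds the bound:
a_0 = 6: 6/1  (≤ bound)
a_1 = 3: 19/3  (≤ bound)
a_2 = 12: 234/37  (≤ bound)
a_3 = 3: 721/114  (≤ bound)
a_4 = 12: 8886/1405  (> 1048, stop)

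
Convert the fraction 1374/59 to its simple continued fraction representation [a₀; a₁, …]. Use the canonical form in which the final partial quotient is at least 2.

[23; 3, 2, 8]

Repeatedly divide and take the remainder:
1374 ÷ 59 → quotient 23, remainder 17
59 ÷ 17 → quotient 3, remainder 8
17 ÷ 8 → quotient 2, remainder 1
8 ÷ 1 → quotient 8, remainder 0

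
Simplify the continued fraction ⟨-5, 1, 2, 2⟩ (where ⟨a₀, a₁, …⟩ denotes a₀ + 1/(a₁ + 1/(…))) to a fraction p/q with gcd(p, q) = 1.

-30/7

a_0 = -5: -5/1
a_1 = 1: -4/1
a_2 = 2: -13/3
a_3 = 2: -30/7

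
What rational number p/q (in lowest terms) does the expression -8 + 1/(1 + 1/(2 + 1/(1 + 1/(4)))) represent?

Collapse the nested fraction from the inside out:
Start with 4.
1 + 1/(4/1) = 1 + 1/4 = 5/4
2 + 1/(5/4) = 2 + 4/5 = 14/5
1 + 1/(14/5) = 1 + 5/14 = 19/14
-8 + 1/(19/14) = -8 + 14/19 = -138/19

-138/19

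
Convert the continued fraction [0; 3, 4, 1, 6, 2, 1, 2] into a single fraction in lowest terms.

287/920

a_0 = 0: 0/1
a_1 = 3: 1/3
a_2 = 4: 4/13
a_3 = 1: 5/16
a_4 = 6: 34/109
a_5 = 2: 73/234
a_6 = 1: 107/343
a_7 = 2: 287/920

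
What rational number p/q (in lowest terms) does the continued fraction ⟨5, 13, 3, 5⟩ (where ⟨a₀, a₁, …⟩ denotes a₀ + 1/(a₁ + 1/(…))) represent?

a_0 = 5: 5/1
a_1 = 13: 66/13
a_2 = 3: 203/40
a_3 = 5: 1081/213

1081/213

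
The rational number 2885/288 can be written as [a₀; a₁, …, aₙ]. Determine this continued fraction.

2885 ÷ 288 → quotient 10, remainder 5
288 ÷ 5 → quotient 57, remainder 3
5 ÷ 3 → quotient 1, remainder 2
3 ÷ 2 → quotient 1, remainder 1
2 ÷ 1 → quotient 2, remainder 0

[10; 57, 1, 1, 2]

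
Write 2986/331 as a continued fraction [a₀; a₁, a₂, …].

Repeatedly divide and take the remainder:
2986 = 9·331 + 7, so a_0 = 9
331 = 47·7 + 2, so a_1 = 47
7 = 3·2 + 1, so a_2 = 3
2 = 2·1 + 0, so a_3 = 2

[9; 47, 3, 2]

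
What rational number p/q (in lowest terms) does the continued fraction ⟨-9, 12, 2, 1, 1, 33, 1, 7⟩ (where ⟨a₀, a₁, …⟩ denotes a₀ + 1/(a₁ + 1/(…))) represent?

-152503/17098

Work from the innermost term outward:
Start with 7.
1 + 1/(7/1) = 1 + 1/7 = 8/7
33 + 1/(8/7) = 33 + 7/8 = 271/8
1 + 1/(271/8) = 1 + 8/271 = 279/271
1 + 1/(279/271) = 1 + 271/279 = 550/279
2 + 1/(550/279) = 2 + 279/550 = 1379/550
12 + 1/(1379/550) = 12 + 550/1379 = 17098/1379
-9 + 1/(17098/1379) = -9 + 1379/17098 = -152503/17098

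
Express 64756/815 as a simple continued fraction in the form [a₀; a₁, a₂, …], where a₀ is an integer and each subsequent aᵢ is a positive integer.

[79; 2, 5, 12, 6]

Run the Euclidean algorithm, recording each quotient:
⌊64756/815⌋ = 79, remainder 371
⌊815/371⌋ = 2, remainder 73
⌊371/73⌋ = 5, remainder 6
⌊73/6⌋ = 12, remainder 1
⌊6/1⌋ = 6, remainder 0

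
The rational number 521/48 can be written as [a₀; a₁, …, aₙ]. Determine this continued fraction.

Apply division with remainder until the remainder is 0:
⌊521/48⌋ = 10, remainder 41
⌊48/41⌋ = 1, remainder 7
⌊41/7⌋ = 5, remainder 6
⌊7/6⌋ = 1, remainder 1
⌊6/1⌋ = 6, remainder 0

[10; 1, 5, 1, 6]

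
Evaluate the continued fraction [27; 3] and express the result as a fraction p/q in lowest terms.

82/3

Work from the innermost term outward:
Start with 3.
27 + 1/(3/1) = 27 + 1/3 = 82/3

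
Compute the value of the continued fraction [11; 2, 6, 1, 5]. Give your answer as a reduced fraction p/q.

1009/88

Start with 5.
1 + 1/(5/1) = 1 + 1/5 = 6/5
6 + 1/(6/5) = 6 + 5/6 = 41/6
2 + 1/(41/6) = 2 + 6/41 = 88/41
11 + 1/(88/41) = 11 + 41/88 = 1009/88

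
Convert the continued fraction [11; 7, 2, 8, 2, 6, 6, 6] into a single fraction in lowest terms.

735178/66031

Compute successive convergents:
a_0 = 11: 11/1
a_1 = 7: 78/7
a_2 = 2: 167/15
a_3 = 8: 1414/127
a_4 = 2: 2995/269
a_5 = 6: 19384/1741
a_6 = 6: 119299/10715
a_7 = 6: 735178/66031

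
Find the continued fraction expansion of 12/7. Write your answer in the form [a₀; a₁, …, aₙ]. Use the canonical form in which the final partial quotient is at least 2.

[1; 1, 2, 2]

Repeatedly divide and take the remainder:
⌊12/7⌋ = 1, remainder 5
⌊7/5⌋ = 1, remainder 2
⌊5/2⌋ = 2, remainder 1
⌊2/1⌋ = 2, remainder 0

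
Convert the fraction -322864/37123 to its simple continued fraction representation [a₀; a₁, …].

Run the Euclidean algorithm, recording each quotient:
⌊-322864/37123⌋ = -9, remainder 11243
⌊37123/11243⌋ = 3, remainder 3394
⌊11243/3394⌋ = 3, remainder 1061
⌊3394/1061⌋ = 3, remainder 211
⌊1061/211⌋ = 5, remainder 6
⌊211/6⌋ = 35, remainder 1
⌊6/1⌋ = 6, remainder 0

[-9; 3, 3, 3, 5, 35, 6]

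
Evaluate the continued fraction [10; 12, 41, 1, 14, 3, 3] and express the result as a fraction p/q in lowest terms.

a_0 = 10: 10/1
a_1 = 12: 121/12
a_2 = 41: 4971/493
a_3 = 1: 5092/505
a_4 = 14: 76259/7563
a_5 = 3: 233869/23194
a_6 = 3: 777866/77145

777866/77145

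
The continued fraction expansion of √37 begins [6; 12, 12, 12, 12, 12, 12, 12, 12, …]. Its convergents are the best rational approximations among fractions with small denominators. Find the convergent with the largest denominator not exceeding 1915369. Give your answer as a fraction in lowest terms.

1555849/255780

List convergents until the denominator exceeds the bound:
a_0 = 6: 6/1  (≤ bound)
a_1 = 12: 73/12  (≤ bound)
a_2 = 12: 882/145  (≤ bound)
a_3 = 12: 10657/1752  (≤ bound)
a_4 = 12: 128766/21169  (≤ bound)
a_5 = 12: 1555849/255780  (≤ bound)
a_6 = 12: 18798954/3090529  (> 1915369, stop)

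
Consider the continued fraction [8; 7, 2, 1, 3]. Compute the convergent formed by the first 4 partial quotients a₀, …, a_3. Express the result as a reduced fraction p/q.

179/22

Start with 1.
2 + 1/(1/1) = 2 + 1/1 = 3/1
7 + 1/(3/1) = 7 + 1/3 = 22/3
8 + 1/(22/3) = 8 + 3/22 = 179/22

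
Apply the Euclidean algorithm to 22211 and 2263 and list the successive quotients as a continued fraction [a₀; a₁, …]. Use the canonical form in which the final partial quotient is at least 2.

[9; 1, 4, 2, 2, 41, 2]

Repeatedly divide and take the remainder:
22211 = 9·2263 + 1844, so a_0 = 9
2263 = 1·1844 + 419, so a_1 = 1
1844 = 4·419 + 168, so a_2 = 4
419 = 2·168 + 83, so a_3 = 2
168 = 2·83 + 2, so a_4 = 2
83 = 41·2 + 1, so a_5 = 41
2 = 2·1 + 0, so a_6 = 2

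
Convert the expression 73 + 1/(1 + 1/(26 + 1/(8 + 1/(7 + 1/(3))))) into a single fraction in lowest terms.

a_0 = 73: 73/1
a_1 = 1: 74/1
a_2 = 26: 1997/27
a_3 = 8: 16050/217
a_4 = 7: 114347/1546
a_5 = 3: 359091/4855

359091/4855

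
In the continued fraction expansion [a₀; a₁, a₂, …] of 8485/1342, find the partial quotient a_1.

Repeatedly divide and take the remainder:
8485 = 6·1342 + 433, so a_0 = 6
1342 = 3·433 + 43, so a_1 = 3

3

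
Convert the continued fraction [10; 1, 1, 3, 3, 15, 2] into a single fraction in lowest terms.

7681/727

Start with 2.
15 + 1/(2/1) = 15 + 1/2 = 31/2
3 + 1/(31/2) = 3 + 2/31 = 95/31
3 + 1/(95/31) = 3 + 31/95 = 316/95
1 + 1/(316/95) = 1 + 95/316 = 411/316
1 + 1/(411/316) = 1 + 316/411 = 727/411
10 + 1/(727/411) = 10 + 411/727 = 7681/727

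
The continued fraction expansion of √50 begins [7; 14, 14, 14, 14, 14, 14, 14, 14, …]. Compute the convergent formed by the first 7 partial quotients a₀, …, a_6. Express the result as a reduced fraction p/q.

Use the convergent recurrence hₖ = aₖ·hₖ₋₁ + hₖ₋₂ (and likewise for the denominators kₖ):
a_0 = 7: 7/1
a_1 = 14: 99/14
a_2 = 14: 1393/197
a_3 = 14: 19601/2772
a_4 = 14: 275807/39005
a_5 = 14: 3880899/548842
a_6 = 14: 54608393/7722793

54608393/7722793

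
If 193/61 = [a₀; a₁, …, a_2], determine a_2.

Repeatedly divide and take the remainder:
193 = 3·61 + 10, so a_0 = 3
61 = 6·10 + 1, so a_1 = 6
10 = 10·1 + 0, so a_2 = 10

10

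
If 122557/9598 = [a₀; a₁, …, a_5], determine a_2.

3

⌊122557/9598⌋ = 12, remainder 7381
⌊9598/7381⌋ = 1, remainder 2217
⌊7381/2217⌋ = 3, remainder 730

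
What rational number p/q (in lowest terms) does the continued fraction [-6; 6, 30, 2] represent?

-2147/368

Build up convergents one term at a time:
a_0 = -6: -6/1
a_1 = 6: -35/6
a_2 = 30: -1056/181
a_3 = 2: -2147/368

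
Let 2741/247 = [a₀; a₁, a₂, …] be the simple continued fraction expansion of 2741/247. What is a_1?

Apply division with remainder until the remainder is 0:
2741 ÷ 247 → quotient 11, remainder 24
247 ÷ 24 → quotient 10, remainder 7

10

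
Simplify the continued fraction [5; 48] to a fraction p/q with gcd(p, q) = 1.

Start with 48.
5 + 1/(48/1) = 5 + 1/48 = 241/48

241/48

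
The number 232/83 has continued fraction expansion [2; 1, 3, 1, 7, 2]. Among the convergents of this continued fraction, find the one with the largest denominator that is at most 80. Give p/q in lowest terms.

List convergents until the denominator exceeds the bound:
a_0 = 2: 2/1  (≤ bound)
a_1 = 1: 3/1  (≤ bound)
a_2 = 3: 11/4  (≤ bound)
a_3 = 1: 14/5  (≤ bound)
a_4 = 7: 109/39  (≤ bound)
a_5 = 2: 232/83  (> 80, stop)

109/39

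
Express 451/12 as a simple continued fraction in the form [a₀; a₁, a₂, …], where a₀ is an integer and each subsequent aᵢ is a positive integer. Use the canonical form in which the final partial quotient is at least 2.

[37; 1, 1, 2, 2]

⌊451/12⌋ = 37, remainder 7
⌊12/7⌋ = 1, remainder 5
⌊7/5⌋ = 1, remainder 2
⌊5/2⌋ = 2, remainder 1
⌊2/1⌋ = 2, remainder 0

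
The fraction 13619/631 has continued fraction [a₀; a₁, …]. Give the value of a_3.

13619 = 21·631 + 368, so a_0 = 21
631 = 1·368 + 263, so a_1 = 1
368 = 1·263 + 105, so a_2 = 1
263 = 2·105 + 53, so a_3 = 2

2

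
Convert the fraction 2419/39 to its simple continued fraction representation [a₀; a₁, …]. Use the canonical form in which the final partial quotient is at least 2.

[62; 39]

Run the Euclidean algorithm, recording each quotient:
⌊2419/39⌋ = 62, remainder 1
⌊39/1⌋ = 39, remainder 0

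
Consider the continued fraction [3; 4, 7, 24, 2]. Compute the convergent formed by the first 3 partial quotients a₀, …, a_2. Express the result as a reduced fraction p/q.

94/29

Start with 7.
4 + 1/(7/1) = 4 + 1/7 = 29/7
3 + 1/(29/7) = 3 + 7/29 = 94/29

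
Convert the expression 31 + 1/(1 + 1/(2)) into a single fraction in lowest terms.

Start with 2.
1 + 1/(2/1) = 1 + 1/2 = 3/2
31 + 1/(3/2) = 31 + 2/3 = 95/3

95/3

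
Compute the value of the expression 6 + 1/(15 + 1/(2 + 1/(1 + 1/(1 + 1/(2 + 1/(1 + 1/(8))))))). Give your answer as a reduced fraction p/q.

Use the convergent recurrence hₖ = aₖ·hₖ₋₁ + hₖ₋₂ (and likewise for the denominators kₖ):
a_0 = 6: 6/1
a_1 = 15: 91/15
a_2 = 2: 188/31
a_3 = 1: 279/46
a_4 = 1: 467/77
a_5 = 2: 1213/200
a_6 = 1: 1680/277
a_7 = 8: 14653/2416

14653/2416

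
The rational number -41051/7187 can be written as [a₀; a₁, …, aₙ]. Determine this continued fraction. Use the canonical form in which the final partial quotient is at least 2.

[-6; 3, 2, 7, 1, 11, 3, 3]

-41051 = -6·7187 + 2071, so a_0 = -6
7187 = 3·2071 + 974, so a_1 = 3
2071 = 2·974 + 123, so a_2 = 2
974 = 7·123 + 113, so a_3 = 7
123 = 1·113 + 10, so a_4 = 1
113 = 11·10 + 3, so a_5 = 11
10 = 3·3 + 1, so a_6 = 3
3 = 3·1 + 0, so a_7 = 3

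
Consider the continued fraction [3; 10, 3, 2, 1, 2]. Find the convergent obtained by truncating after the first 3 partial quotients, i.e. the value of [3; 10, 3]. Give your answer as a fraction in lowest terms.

96/31

Start with 3.
10 + 1/(3/1) = 10 + 1/3 = 31/3
3 + 1/(31/3) = 3 + 3/31 = 96/31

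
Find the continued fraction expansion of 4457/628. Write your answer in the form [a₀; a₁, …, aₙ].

⌊4457/628⌋ = 7, remainder 61
⌊628/61⌋ = 10, remainder 18
⌊61/18⌋ = 3, remainder 7
⌊18/7⌋ = 2, remainder 4
⌊7/4⌋ = 1, remainder 3
⌊4/3⌋ = 1, remainder 1
⌊3/1⌋ = 3, remainder 0

[7; 10, 3, 2, 1, 1, 3]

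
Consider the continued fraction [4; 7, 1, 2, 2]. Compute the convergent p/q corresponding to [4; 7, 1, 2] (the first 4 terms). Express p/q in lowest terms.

Work from the innermost term outward:
Start with 2.
1 + 1/(2/1) = 1 + 1/2 = 3/2
7 + 1/(3/2) = 7 + 2/3 = 23/3
4 + 1/(23/3) = 4 + 3/23 = 95/23

95/23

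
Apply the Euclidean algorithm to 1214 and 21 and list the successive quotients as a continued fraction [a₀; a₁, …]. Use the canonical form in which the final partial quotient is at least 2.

[57; 1, 4, 4]

Apply division with remainder until the remainder is 0:
1214 ÷ 21 → quotient 57, remainder 17
21 ÷ 17 → quotient 1, remainder 4
17 ÷ 4 → quotient 4, remainder 1
4 ÷ 1 → quotient 4, remainder 0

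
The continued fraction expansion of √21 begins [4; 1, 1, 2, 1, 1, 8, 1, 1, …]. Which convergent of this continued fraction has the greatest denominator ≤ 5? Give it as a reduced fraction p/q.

a_0 = 4: 4/1  (≤ bound)
a_1 = 1: 5/1  (≤ bound)
a_2 = 1: 9/2  (≤ bound)
a_3 = 2: 23/5  (≤ bound)
a_4 = 1: 32/7  (> 5, stop)

23/5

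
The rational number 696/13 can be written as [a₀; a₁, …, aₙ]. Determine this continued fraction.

[53; 1, 1, 6]

⌊696/13⌋ = 53, remainder 7
⌊13/7⌋ = 1, remainder 6
⌊7/6⌋ = 1, remainder 1
⌊6/1⌋ = 6, remainder 0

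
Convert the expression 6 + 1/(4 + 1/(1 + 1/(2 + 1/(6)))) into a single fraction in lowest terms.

553/89

Collapse the nested fraction from the inside out:
Start with 6.
2 + 1/(6/1) = 2 + 1/6 = 13/6
1 + 1/(13/6) = 1 + 6/13 = 19/13
4 + 1/(19/13) = 4 + 13/19 = 89/19
6 + 1/(89/19) = 6 + 19/89 = 553/89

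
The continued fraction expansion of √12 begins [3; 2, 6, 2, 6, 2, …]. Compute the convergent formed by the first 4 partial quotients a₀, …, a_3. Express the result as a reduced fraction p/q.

97/28

a_0 = 3: 3/1
a_1 = 2: 7/2
a_2 = 6: 45/13
a_3 = 2: 97/28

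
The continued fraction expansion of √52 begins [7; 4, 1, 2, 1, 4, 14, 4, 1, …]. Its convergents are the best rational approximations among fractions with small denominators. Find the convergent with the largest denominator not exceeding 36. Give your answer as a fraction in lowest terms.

a_0 = 7: 7/1  (≤ bound)
a_1 = 4: 29/4  (≤ bound)
a_2 = 1: 36/5  (≤ bound)
a_3 = 2: 101/14  (≤ bound)
a_4 = 1: 137/19  (≤ bound)
a_5 = 4: 649/90  (> 36, stop)

137/19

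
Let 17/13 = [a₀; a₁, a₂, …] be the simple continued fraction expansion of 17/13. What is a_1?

3

Apply division with remainder until the remainder is 0:
17 ÷ 13 → quotient 1, remainder 4
13 ÷ 4 → quotient 3, remainder 1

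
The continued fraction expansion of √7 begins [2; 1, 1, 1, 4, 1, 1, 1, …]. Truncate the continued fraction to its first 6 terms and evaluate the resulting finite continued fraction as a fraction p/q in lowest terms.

a_0 = 2: 2/1
a_1 = 1: 3/1
a_2 = 1: 5/2
a_3 = 1: 8/3
a_4 = 4: 37/14
a_5 = 1: 45/17

45/17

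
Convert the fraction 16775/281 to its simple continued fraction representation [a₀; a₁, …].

16775 ÷ 281 → quotient 59, remainder 196
281 ÷ 196 → quotient 1, remainder 85
196 ÷ 85 → quotient 2, remainder 26
85 ÷ 26 → quotient 3, remainder 7
26 ÷ 7 → quotient 3, remainder 5
7 ÷ 5 → quotient 1, remainder 2
5 ÷ 2 → quotient 2, remainder 1
2 ÷ 1 → quotient 2, remainder 0

[59; 1, 2, 3, 3, 1, 2, 2]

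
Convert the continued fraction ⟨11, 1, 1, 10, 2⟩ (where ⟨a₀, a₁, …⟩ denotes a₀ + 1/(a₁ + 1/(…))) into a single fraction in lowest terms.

507/44

Start with 2.
10 + 1/(2/1) = 10 + 1/2 = 21/2
1 + 1/(21/2) = 1 + 2/21 = 23/21
1 + 1/(23/21) = 1 + 21/23 = 44/23
11 + 1/(44/23) = 11 + 23/44 = 507/44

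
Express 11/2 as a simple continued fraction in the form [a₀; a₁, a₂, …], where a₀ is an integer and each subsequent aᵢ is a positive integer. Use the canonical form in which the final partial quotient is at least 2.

[5; 2]

11 = 5·2 + 1, so a_0 = 5
2 = 2·1 + 0, so a_1 = 2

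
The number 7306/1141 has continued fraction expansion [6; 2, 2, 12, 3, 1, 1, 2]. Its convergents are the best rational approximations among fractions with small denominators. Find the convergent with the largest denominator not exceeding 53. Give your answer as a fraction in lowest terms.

List convergents until the denominator exceeds the bound:
a_0 = 6: 6/1  (≤ bound)
a_1 = 2: 13/2  (≤ bound)
a_2 = 2: 32/5  (≤ bound)
a_3 = 12: 397/62  (> 53, stop)

32/5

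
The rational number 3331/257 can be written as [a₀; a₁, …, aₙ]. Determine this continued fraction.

[12; 1, 24, 1, 2, 3]

3331 ÷ 257 → quotient 12, remainder 247
257 ÷ 247 → quotient 1, remainder 10
247 ÷ 10 → quotient 24, remainder 7
10 ÷ 7 → quotient 1, remainder 3
7 ÷ 3 → quotient 2, remainder 1
3 ÷ 1 → quotient 3, remainder 0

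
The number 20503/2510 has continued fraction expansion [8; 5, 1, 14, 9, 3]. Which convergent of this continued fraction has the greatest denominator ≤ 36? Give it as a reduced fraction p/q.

List convergents until the denominator exceeds the bound:
a_0 = 8: 8/1  (≤ bound)
a_1 = 5: 41/5  (≤ bound)
a_2 = 1: 49/6  (≤ bound)
a_3 = 14: 727/89  (> 36, stop)

49/6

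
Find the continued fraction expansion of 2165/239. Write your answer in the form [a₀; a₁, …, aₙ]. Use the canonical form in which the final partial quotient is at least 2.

[9; 17, 14]

2165 ÷ 239 → quotient 9, remainder 14
239 ÷ 14 → quotient 17, remainder 1
14 ÷ 1 → quotient 14, remainder 0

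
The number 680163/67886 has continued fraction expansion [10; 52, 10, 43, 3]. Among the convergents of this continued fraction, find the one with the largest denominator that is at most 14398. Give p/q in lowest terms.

a_0 = 10: 10/1  (≤ bound)
a_1 = 52: 521/52  (≤ bound)
a_2 = 10: 5220/521  (≤ bound)
a_3 = 43: 224981/22455  (> 14398, stop)

5220/521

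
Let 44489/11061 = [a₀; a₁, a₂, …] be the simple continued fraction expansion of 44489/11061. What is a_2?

Run the Euclidean algorithm, recording each quotient:
⌊44489/11061⌋ = 4, remainder 245
⌊11061/245⌋ = 45, remainder 36
⌊245/36⌋ = 6, remainder 29

6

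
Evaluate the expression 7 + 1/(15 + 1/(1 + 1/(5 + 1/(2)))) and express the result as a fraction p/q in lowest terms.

a_0 = 7: 7/1
a_1 = 15: 106/15
a_2 = 1: 113/16
a_3 = 5: 671/95
a_4 = 2: 1455/206

1455/206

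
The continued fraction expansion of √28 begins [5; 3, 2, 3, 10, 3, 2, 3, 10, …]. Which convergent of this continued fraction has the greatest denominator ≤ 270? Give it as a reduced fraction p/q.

1307/247

a_0 = 5: 5/1  (≤ bound)
a_1 = 3: 16/3  (≤ bound)
a_2 = 2: 37/7  (≤ bound)
a_3 = 3: 127/24  (≤ bound)
a_4 = 10: 1307/247  (≤ bound)
a_5 = 3: 4048/765  (> 270, stop)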